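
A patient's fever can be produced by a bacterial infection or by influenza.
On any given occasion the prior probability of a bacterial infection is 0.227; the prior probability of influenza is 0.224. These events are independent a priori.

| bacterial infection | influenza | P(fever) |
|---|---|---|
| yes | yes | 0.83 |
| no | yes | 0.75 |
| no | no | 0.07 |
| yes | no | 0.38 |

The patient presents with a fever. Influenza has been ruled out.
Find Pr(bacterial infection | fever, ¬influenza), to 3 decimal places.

Pr(bacterial infection | fever, ¬influenza) ≈ 0.615

P(fever | ¬influenza) = 0.07*0.773 + 0.38*0.227 = 0.054110 + 0.086260 = 0.140370
Restricting to configurations with bacterial infection present: 0.38*0.227 = 0.086260.
So P(bacterial infection | fever, ¬influenza) = 0.086260/0.140370 ≈ 0.615.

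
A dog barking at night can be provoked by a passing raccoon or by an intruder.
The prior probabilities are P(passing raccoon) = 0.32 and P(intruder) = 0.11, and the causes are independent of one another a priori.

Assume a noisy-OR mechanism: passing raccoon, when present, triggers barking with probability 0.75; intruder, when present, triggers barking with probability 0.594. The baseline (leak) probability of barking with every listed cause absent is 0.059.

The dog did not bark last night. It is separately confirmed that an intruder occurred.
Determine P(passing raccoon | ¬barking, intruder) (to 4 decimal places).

P(passing raccoon | ¬barking, intruder) ≈ 0.1053

Under noisy-OR, P(barking | causes) = 1 − (1−0.059)·∏(1−qᵢ) over the active causes.
Numerator (weight on configurations with passing raccoon): 0.095511*0.32 = 0.030564
Normalizer over all consistent configurations: 0.382046*0.68 + 0.095511*0.32 = 0.290355
Posterior = 0.030564 / 0.290355 ≈ 0.1053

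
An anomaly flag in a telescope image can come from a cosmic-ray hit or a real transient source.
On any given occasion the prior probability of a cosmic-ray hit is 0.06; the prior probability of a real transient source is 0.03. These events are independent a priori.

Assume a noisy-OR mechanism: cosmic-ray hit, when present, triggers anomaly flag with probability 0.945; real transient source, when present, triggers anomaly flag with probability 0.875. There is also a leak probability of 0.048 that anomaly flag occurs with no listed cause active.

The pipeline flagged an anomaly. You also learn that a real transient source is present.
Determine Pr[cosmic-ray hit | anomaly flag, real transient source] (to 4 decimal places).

Under noisy-OR, P(anomaly flag | causes) = 1 − (1−0.048)·∏(1−qᵢ) over the active causes.
Enumerate both values of cosmic-ray hit and weight by the priors:
  P(anomaly flag | real transient source) = 0.881×0.94 + 0.993455×0.06
        = 0.828140 + 0.059607 = 0.887747
The terms with cosmic-ray hit present sum to 0.059607, so
  P(cosmic-ray hit | anomaly flag, real transient source) = 0.059607 / 0.887747 ≈ 0.0671

Pr[cosmic-ray hit | anomaly flag, real transient source] ≈ 0.0671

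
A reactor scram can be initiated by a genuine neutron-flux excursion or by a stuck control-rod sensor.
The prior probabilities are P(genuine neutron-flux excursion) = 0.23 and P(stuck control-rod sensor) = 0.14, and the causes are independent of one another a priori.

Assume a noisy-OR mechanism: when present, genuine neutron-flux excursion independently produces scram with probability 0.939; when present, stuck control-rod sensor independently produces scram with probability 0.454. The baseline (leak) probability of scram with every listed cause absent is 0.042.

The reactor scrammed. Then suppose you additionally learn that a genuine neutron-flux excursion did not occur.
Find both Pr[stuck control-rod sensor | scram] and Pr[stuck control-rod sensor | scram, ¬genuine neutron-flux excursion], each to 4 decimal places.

Under noisy-OR, P(scram | causes) = 1 − (1−0.042)·∏(1−qᵢ) over the active causes.
P(scram) = 0.042·0.77·0.86 + 0.476932·0.77·0.14 + 0.941562·0.23·0.86 + 0.968093·0.23·0.14 = 0.027812 + 0.051413 + 0.186241 + 0.031173 = 0.296639
The stuck control-rod sensor-present share is 0.051413 + 0.031173 = 0.082586.
Hence the posterior is 0.082586/0.296639 ≈ 0.2784.

Now condition on the additional information:
For the numerator, keep only stuck control-rod sensor=true terms: 0.476932*0.14 = 0.066770
Denominator P(scram | ¬genuine neutron-flux excursion): 0.042*0.86 + 0.476932*0.14 = 0.102890
P(stuck control-rod sensor | scram, ¬genuine neutron-flux excursion) = 0.066770/0.102890 ≈ 0.6489
With genuine neutron-flux excursion excluded, stuck control-rod sensor must carry more of the explanatory weight for the scram.

Pr[stuck control-rod sensor | scram] ≈ 0.2784; Pr[stuck control-rod sensor | scram, ¬genuine neutron-flux excursion] ≈ 0.6489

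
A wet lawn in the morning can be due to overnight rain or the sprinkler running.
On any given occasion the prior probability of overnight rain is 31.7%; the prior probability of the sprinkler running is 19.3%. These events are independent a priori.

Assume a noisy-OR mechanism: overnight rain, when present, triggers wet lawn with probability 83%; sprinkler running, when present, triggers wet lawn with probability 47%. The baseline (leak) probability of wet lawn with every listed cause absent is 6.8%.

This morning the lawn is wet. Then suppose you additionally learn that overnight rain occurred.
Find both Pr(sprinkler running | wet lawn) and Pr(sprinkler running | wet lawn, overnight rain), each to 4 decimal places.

Pr(sprinkler running | wet lawn) ≈ 0.3269; Pr(sprinkler running | wet lawn, overnight rain) ≈ 0.2066

Under noisy-OR, P(wet lawn | causes) = 1 − (1−0.068)·∏(1−qᵢ) over the active causes.
P(wet lawn) = 0.068×0.683×0.807 + 0.50604×0.683×0.193 + 0.84156×0.317×0.807 + 0.916027×0.317×0.193 = 0.037480 + 0.066706 + 0.215287 + 0.056043 = 0.375516
The sprinkler running-present share is 0.066706 + 0.056043 = 0.122749.
Hence the posterior is 0.122749/0.375516 ≈ 0.3269.

Now condition on the additional information:
Numerator (weight on configurations with sprinkler running): 0.916027·0.193 = 0.176793
The normalizing constant is 0.84156·0.807 + 0.916027·0.193 = 0.855932
P(sprinkler running | wet lawn, overnight rain) = 0.176793/0.855932 ≈ 0.2066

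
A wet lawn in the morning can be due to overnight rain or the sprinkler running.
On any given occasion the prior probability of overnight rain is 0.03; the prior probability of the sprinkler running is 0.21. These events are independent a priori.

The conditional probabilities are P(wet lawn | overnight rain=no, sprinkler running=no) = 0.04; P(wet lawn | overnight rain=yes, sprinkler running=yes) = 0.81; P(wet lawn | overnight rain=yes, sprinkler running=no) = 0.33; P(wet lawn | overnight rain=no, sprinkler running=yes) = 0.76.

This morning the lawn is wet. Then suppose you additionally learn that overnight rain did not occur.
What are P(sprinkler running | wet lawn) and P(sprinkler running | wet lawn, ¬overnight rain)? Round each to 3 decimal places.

Numerator (weight on configurations with sprinkler running): 0.154812 + 0.005103 = 0.159915
The normalizing constant is 0.04*0.97*0.79 + 0.76*0.97*0.21 + 0.33*0.03*0.79 + 0.81*0.03*0.21 = 0.198388
Posterior = 0.159915 / 0.198388 ≈ 0.806

Now condition on the additional information:
Sum P(wet lawn|·) weighted by the priors over both values of sprinkler running:
  P(wet lawn | ¬overnight rain) = 0.04×0.79 + 0.76×0.21
        = 0.031600 + 0.159600 = 0.191200
Configurations with sprinkler running contribute 0.159600, so
  P(sprinkler running | wet lawn, ¬overnight rain) = 0.159600 / 0.191200 ≈ 0.835

P(sprinkler running | wet lawn) ≈ 0.806; P(sprinkler running | wet lawn, ¬overnight rain) ≈ 0.835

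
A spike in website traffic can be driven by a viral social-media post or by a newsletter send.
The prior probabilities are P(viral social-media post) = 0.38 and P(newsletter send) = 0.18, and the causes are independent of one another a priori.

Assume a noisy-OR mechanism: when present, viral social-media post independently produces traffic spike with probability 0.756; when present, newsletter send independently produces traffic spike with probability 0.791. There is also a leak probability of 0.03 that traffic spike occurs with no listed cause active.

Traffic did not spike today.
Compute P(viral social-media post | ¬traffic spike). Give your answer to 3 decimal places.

P(viral social-media post | ¬traffic spike) ≈ 0.130

Under noisy-OR, P(traffic spike | causes) = 1 − (1−0.03)·∏(1−qᵢ) over the active causes.
Sum P(¬traffic spike|·) weighted by the priors over the 4 (viral social-media post, newsletter send) configurations:
  P(¬traffic spike) = 0.97*0.62*0.82 + 0.20273*0.62*0.18 + 0.23668*0.38*0.82 + 0.049466*0.38*0.18
        = 0.493148 + 0.022625 + 0.073749 + 0.003383 = 0.592905
Configurations with viral social-media post contribute 0.077132, so
  P(viral social-media post | ¬traffic spike) = 0.077132 / 0.592905 ≈ 0.130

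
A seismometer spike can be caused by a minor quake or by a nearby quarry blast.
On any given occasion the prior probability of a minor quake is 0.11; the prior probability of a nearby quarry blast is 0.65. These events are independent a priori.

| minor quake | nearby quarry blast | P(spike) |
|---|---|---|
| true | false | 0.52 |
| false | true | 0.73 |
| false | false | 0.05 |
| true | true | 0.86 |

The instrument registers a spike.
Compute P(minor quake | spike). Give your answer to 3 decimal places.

For the numerator, keep only minor quake=true terms: 0.020020 + 0.061490 = 0.081510
Normalizer over all consistent configurations: 0.05*0.89*0.35 + 0.73*0.89*0.65 + 0.52*0.11*0.35 + 0.86*0.11*0.65 = 0.519390
Posterior = 0.081510 / 0.519390 ≈ 0.157

P(minor quake | spike) ≈ 0.157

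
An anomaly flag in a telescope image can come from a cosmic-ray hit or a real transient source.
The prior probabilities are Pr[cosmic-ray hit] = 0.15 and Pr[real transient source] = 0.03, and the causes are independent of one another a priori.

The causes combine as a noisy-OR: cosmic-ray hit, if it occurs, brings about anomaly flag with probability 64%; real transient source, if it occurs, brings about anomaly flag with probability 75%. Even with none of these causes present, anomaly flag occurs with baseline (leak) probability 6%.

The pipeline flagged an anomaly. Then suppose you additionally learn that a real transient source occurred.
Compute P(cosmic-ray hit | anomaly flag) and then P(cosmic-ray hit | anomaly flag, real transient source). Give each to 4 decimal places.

P(cosmic-ray hit | anomaly flag) ≈ 0.5927; P(cosmic-ray hit | anomaly flag, real transient source) ≈ 0.1743

Under noisy-OR, P(anomaly flag | causes) = 1 − (1−0.06)·∏(1−qᵢ) over the active causes.
Numerator (weight on configurations with cosmic-ray hit): 0.096263 + 0.004119 = 0.100382
Normalizer over all consistent configurations: 0.06×0.85×0.97 + 0.765×0.85×0.03 + 0.6616×0.15×0.97 + 0.9154×0.15×0.03 = 0.169360
Posterior = 0.100382 / 0.169360 ≈ 0.5927

Now condition on the additional information:
Weight on cosmic-ray hit=true, given the evidence: 0.9154·0.15 = 0.137310
Normalizer over all consistent configurations: 0.765·0.85 + 0.9154·0.15 = 0.787560
Posterior = 0.137310 / 0.787560 ≈ 0.1743
— real transient source explains away the evidence for cosmic-ray hit.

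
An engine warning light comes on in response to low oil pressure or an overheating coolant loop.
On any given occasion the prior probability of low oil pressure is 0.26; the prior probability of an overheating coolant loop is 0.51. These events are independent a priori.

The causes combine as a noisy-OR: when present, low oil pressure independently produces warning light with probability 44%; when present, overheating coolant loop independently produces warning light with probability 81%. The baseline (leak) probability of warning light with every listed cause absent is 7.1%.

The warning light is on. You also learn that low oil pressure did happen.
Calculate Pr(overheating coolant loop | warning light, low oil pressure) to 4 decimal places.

Pr(overheating coolant loop | warning light, low oil pressure) ≈ 0.6616

Under noisy-OR, P(warning light | causes) = 1 − (1−0.071)·∏(1−qᵢ) over the active causes.
P(warning light | low oil pressure) = 0.47976×0.49 + 0.901154×0.51 = 0.235082 + 0.459589 = 0.694671
Restricting to configurations with overheating coolant loop present: 0.901154×0.51 = 0.459589.
So P(overheating coolant loop | warning light, low oil pressure) = 0.459589/0.694671 ≈ 0.6616.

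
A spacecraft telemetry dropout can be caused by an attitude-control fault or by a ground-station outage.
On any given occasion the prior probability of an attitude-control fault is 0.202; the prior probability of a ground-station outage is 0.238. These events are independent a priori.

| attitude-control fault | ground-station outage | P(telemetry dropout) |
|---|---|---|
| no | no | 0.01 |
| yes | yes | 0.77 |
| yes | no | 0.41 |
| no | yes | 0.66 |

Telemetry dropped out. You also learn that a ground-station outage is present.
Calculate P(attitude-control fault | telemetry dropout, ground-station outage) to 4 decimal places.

P(attitude-control fault | telemetry dropout, ground-station outage) ≈ 0.2280

Enumerate both values of attitude-control fault and weight by the priors:
  P(telemetry dropout | ground-station outage) = 0.66×0.798 + 0.77×0.202
        = 0.526680 + 0.155540 = 0.682220
Configurations with attitude-control fault contribute 0.155540, so
  P(attitude-control fault | telemetry dropout, ground-station outage) = 0.155540 / 0.682220 ≈ 0.2280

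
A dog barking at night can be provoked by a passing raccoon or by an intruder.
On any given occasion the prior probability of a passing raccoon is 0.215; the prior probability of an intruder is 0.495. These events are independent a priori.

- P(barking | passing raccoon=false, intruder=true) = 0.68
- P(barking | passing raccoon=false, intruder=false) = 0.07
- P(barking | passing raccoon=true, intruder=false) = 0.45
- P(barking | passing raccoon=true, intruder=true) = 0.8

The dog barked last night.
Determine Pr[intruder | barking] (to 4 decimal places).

Pr[intruder | barking] ≈ 0.8202

P(barking) = 0.07*0.785*0.505 + 0.68*0.785*0.495 + 0.45*0.215*0.505 + 0.8*0.215*0.495 = 0.027750 + 0.264231 + 0.048859 + 0.085140 = 0.425980
Restricting to configurations with intruder present: 0.264231 + 0.085140 = 0.349371.
P(intruder | barking) = 0.349371 / 0.425980 ≈ 0.8202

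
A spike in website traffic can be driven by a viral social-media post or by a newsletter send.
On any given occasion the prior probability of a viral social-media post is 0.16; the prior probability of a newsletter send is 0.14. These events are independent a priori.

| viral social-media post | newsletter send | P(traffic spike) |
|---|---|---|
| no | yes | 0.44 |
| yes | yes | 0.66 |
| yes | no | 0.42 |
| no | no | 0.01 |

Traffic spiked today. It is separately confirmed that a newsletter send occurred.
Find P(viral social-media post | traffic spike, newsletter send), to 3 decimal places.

Numerator (weight on configurations with viral social-media post): 0.66×0.16 = 0.105600
The normalizing constant is 0.44×0.84 + 0.66×0.16 = 0.475200
Posterior = 0.105600 / 0.475200 ≈ 0.222

P(viral social-media post | traffic spike, newsletter send) ≈ 0.222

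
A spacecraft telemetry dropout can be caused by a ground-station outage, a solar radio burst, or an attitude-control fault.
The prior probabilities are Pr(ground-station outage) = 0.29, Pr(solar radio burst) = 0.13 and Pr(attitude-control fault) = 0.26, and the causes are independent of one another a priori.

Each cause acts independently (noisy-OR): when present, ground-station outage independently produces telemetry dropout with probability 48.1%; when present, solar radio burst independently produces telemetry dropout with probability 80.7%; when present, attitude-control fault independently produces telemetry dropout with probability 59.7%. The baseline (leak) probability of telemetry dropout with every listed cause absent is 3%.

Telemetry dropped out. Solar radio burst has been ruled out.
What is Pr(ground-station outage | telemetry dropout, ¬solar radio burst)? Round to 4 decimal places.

Under noisy-OR, P(telemetry dropout | causes) = 1 − (1−0.03)·∏(1−qᵢ) over the active causes.
Weight on ground-station outage=true, given the evidence: 0.106564 + 0.060103 = 0.166667
Normalizer over all consistent configurations: 0.03·0.71·0.74 + 0.60909·0.71·0.26 + 0.49657·0.29·0.74 + 0.797118·0.29·0.26 = 0.294867
Posterior = 0.166667 / 0.294867 ≈ 0.5652

Pr(ground-station outage | telemetry dropout, ¬solar radio burst) ≈ 0.5652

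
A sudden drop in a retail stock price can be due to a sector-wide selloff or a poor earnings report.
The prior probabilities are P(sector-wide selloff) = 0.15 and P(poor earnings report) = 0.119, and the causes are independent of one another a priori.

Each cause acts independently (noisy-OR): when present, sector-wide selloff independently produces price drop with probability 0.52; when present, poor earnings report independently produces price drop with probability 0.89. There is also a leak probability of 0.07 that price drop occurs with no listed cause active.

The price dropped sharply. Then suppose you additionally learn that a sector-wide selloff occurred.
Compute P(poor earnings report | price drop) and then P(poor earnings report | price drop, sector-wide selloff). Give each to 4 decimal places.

Under noisy-OR, P(price drop | causes) = 1 − (1−0.07)·∏(1−qᵢ) over the active causes.
Weight on poor earnings report=true, given the evidence: 0.090802 + 0.016973 = 0.107775
Normalizer over all consistent configurations: 0.07·0.85·0.881 + 0.8977·0.85·0.119 + 0.5536·0.15·0.881 + 0.950896·0.15·0.119 = 0.233353
P(poor earnings report | price drop) = 0.107775/0.233353 ≈ 0.4619

With the extra evidence:
P(price drop | sector-wide selloff) = 0.5536×0.881 + 0.950896×0.119 = 0.487722 + 0.113157 = 0.600879
The poor earnings report-present share is 0.950896×0.119 = 0.113157.
So P(poor earnings report | price drop, sector-wide selloff) = 0.113157/0.600879 ≈ 0.1883.
Conditioning on sector-wide selloff lowers the posterior on poor earnings report: the classic explaining-away effect in a common-effect structure.

P(poor earnings report | price drop) ≈ 0.4619; P(poor earnings report | price drop, sector-wide selloff) ≈ 0.1883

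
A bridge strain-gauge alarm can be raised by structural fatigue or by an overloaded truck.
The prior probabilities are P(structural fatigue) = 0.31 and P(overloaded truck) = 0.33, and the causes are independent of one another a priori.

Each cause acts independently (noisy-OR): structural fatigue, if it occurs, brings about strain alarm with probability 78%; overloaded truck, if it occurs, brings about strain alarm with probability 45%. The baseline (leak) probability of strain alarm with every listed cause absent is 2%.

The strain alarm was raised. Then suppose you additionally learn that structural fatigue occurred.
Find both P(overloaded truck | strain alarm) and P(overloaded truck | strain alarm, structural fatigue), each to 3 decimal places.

P(overloaded truck | strain alarm) ≈ 0.531; P(overloaded truck | strain alarm, structural fatigue) ≈ 0.356

Under noisy-OR, P(strain alarm | causes) = 1 − (1−0.02)·∏(1−qᵢ) over the active causes.
P(strain alarm) = 0.02×0.69×0.67 + 0.461×0.69×0.33 + 0.7844×0.31×0.67 + 0.88142×0.31×0.33 = 0.009246 + 0.104970 + 0.162920 + 0.090169 = 0.367305
Restricting to configurations with overloaded truck present: 0.104970 + 0.090169 = 0.195139.
P(overloaded truck | strain alarm) = 0.195139 / 0.367305 ≈ 0.531

Now condition on the additional information:
Weight on overloaded truck=true, given the evidence: 0.88142·0.33 = 0.290869
The normalizing constant is 0.7844·0.67 + 0.88142·0.33 = 0.816417
P(overloaded truck | strain alarm, structural fatigue) = 0.290869/0.816417 ≈ 0.356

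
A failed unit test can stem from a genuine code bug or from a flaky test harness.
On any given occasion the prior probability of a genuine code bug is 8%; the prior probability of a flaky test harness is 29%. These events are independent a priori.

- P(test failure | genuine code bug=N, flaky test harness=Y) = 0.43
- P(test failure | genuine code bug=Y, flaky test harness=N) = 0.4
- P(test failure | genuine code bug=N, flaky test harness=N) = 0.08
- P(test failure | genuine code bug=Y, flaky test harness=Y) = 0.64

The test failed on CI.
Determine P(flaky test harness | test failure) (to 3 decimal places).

By total probability over the 4 (genuine code bug, flaky test harness) configurations:
  P(test failure) = 0.08×0.92×0.71 + 0.43×0.92×0.29 + 0.4×0.08×0.71 + 0.64×0.08×0.29
        = 0.052256 + 0.114724 + 0.022720 + 0.014848 = 0.204548
Configurations with flaky test harness contribute 0.129572, so
  P(flaky test harness | test failure) = 0.129572 / 0.204548 ≈ 0.633

P(flaky test harness | test failure) ≈ 0.633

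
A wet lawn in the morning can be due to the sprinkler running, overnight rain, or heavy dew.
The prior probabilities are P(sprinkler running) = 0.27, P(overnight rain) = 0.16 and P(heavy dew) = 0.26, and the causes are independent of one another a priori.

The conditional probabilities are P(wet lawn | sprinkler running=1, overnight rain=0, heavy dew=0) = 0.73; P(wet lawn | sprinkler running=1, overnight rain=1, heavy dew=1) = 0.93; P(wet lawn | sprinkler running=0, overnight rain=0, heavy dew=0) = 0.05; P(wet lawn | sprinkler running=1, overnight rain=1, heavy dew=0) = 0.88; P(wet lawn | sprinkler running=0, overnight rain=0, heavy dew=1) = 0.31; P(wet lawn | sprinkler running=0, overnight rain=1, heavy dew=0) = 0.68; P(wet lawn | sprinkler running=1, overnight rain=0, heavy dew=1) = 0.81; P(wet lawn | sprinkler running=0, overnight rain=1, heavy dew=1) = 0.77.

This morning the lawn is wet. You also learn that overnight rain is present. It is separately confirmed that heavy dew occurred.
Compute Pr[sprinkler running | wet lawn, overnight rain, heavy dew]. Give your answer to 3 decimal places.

Pr[sprinkler running | wet lawn, overnight rain, heavy dew] ≈ 0.309

P(wet lawn | overnight rain, heavy dew) = 0.77×0.73 + 0.93×0.27 = 0.562100 + 0.251100 = 0.813200
Of this, 0.251100 comes from 0.93×0.27 (the sprinkler running=true cases).
Hence the posterior is 0.251100/0.813200 ≈ 0.309.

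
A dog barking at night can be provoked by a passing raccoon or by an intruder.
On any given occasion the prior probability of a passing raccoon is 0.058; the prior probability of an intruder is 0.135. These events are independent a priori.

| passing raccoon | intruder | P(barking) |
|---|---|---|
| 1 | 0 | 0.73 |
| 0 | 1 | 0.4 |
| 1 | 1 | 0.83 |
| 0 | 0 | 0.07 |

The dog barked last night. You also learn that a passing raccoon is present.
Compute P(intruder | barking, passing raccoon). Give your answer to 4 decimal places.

Numerator (weight on configurations with intruder): 0.83·0.135 = 0.112050
Denominator P(barking | passing raccoon): 0.73·0.865 + 0.83·0.135 = 0.743500
Posterior = 0.112050 / 0.743500 ≈ 0.1507

P(intruder | barking, passing raccoon) ≈ 0.1507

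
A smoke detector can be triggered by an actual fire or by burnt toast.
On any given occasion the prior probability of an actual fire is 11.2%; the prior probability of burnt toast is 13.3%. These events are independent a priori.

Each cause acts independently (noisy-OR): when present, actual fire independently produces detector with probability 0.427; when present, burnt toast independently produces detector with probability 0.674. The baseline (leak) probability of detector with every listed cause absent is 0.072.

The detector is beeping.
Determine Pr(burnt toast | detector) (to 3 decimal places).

Under noisy-OR, P(detector | causes) = 1 − (1−0.072)·∏(1−qᵢ) over the active causes.
Numerator (weight on configurations with burnt toast): 0.082374 + 0.012314 = 0.094688
The normalizing constant is 0.072*0.888*0.867 + 0.697472*0.888*0.133 + 0.468256*0.112*0.867 + 0.826651*0.112*0.133 = 0.195591
Posterior = 0.094688 / 0.195591 ≈ 0.484

Pr(burnt toast | detector) ≈ 0.484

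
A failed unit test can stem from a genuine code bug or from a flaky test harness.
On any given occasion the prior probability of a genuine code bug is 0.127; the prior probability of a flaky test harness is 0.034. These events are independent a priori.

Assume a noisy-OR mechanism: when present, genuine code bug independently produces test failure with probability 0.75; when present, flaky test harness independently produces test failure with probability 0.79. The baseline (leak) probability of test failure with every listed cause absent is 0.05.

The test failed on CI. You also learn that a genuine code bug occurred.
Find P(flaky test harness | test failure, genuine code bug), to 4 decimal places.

P(flaky test harness | test failure, genuine code bug) ≈ 0.0420

Under noisy-OR, P(test failure | causes) = 1 − (1−0.05)·∏(1−qᵢ) over the active causes.
Numerator (weight on configurations with flaky test harness): 0.950125×0.034 = 0.032304
Denominator P(test failure | genuine code bug): 0.7625×0.966 + 0.950125×0.034 = 0.768879
P(flaky test harness | test failure, genuine code bug) = 0.032304/0.768879 ≈ 0.0420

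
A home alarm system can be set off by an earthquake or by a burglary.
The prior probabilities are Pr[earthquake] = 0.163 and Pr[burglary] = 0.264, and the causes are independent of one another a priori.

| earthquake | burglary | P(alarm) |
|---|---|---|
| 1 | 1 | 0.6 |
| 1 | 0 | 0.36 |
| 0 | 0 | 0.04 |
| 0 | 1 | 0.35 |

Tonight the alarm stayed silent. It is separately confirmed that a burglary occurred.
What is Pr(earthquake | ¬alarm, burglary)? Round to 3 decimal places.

Enumerate both values of earthquake and weight by the priors:
  P(¬alarm | burglary) = 0.65*0.837 + 0.4*0.163
        = 0.544050 + 0.065200 = 0.609250
The terms with earthquake present sum to 0.065200, so
  P(earthquake | ¬alarm, burglary) = 0.065200 / 0.609250 ≈ 0.107

Pr(earthquake | ¬alarm, burglary) ≈ 0.107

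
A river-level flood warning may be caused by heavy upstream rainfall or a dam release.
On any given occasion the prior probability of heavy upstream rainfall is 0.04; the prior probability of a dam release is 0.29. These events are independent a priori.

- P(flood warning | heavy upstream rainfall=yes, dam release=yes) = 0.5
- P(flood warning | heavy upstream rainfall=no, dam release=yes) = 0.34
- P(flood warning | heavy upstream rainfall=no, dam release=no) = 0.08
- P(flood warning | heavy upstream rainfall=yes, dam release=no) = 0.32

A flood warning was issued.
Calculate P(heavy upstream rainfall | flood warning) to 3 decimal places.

P(flood warning) = 0.08·0.96·0.71 + 0.34·0.96·0.29 + 0.32·0.04·0.71 + 0.5·0.04·0.29 = 0.054528 + 0.094656 + 0.009088 + 0.005800 = 0.164072
The heavy upstream rainfall-present share is 0.009088 + 0.005800 = 0.014888.
P(heavy upstream rainfall | flood warning) = 0.014888 / 0.164072 ≈ 0.091

P(heavy upstream rainfall | flood warning) ≈ 0.091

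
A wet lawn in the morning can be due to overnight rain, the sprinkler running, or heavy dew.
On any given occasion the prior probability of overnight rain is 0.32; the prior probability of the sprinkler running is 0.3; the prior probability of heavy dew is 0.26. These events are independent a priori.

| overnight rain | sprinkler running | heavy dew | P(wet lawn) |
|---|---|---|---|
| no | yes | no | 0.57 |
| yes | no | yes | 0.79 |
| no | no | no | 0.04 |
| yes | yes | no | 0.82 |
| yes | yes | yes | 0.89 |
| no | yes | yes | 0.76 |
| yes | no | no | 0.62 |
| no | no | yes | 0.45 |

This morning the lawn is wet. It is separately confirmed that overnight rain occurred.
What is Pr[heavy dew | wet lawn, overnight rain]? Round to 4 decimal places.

Numerator (weight on configurations with heavy dew): 0.143780 + 0.069420 = 0.213200
Normalizer over all consistent configurations: 0.62*0.7*0.74 + 0.79*0.7*0.26 + 0.82*0.3*0.74 + 0.89*0.3*0.26 = 0.716400
Posterior = 0.213200 / 0.716400 ≈ 0.2976

Pr[heavy dew | wet lawn, overnight rain] ≈ 0.2976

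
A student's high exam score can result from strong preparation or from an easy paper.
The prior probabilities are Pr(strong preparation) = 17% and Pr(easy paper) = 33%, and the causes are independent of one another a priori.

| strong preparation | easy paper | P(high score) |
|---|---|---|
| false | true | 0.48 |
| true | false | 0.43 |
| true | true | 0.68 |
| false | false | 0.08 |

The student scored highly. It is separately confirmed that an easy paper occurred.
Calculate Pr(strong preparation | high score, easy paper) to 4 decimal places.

Pr(strong preparation | high score, easy paper) ≈ 0.2249

P(high score | easy paper) = 0.48·0.83 + 0.68·0.17 = 0.398400 + 0.115600 = 0.514000
The strong preparation-present share is 0.68·0.17 = 0.115600.
So P(strong preparation | high score, easy paper) = 0.115600/0.514000 ≈ 0.2249.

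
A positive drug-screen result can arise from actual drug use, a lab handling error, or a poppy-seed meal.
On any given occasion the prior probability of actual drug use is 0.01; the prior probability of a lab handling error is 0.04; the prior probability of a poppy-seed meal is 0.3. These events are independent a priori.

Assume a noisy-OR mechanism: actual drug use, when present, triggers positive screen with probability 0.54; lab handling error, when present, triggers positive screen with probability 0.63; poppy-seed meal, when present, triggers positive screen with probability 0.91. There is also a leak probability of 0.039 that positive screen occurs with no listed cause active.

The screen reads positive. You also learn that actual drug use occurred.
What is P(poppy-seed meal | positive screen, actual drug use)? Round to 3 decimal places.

Under noisy-OR, P(positive screen | causes) = 1 − (1−0.039)·∏(1−qᵢ) over the active causes.
Sum P(positive screen|·) weighted by the priors over the 4 (lab handling error, poppy-seed meal) configurations:
  P(positive screen | actual drug use) = 0.55794×0.96×0.7 + 0.960215×0.96×0.3 + 0.836438×0.04×0.7 + 0.985279×0.04×0.3
        = 0.374936 + 0.276542 + 0.023420 + 0.011823 = 0.686721
Keeping only the poppy-seed meal-present terms gives 0.288365, so
  P(poppy-seed meal | positive screen, actual drug use) = 0.288365 / 0.686721 ≈ 0.420

P(poppy-seed meal | positive screen, actual drug use) ≈ 0.420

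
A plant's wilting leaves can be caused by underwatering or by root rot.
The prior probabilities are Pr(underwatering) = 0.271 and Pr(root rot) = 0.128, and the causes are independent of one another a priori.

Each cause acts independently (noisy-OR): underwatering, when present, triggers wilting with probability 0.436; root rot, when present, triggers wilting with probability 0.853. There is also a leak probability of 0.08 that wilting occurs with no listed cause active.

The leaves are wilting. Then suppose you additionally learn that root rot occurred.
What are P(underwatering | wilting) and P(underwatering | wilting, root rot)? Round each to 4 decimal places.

P(underwatering | wilting) ≈ 0.5256; P(underwatering | wilting, root rot) ≈ 0.2842

Under noisy-OR, P(wilting | causes) = 1 − (1−0.08)·∏(1−qᵢ) over the active causes.
Enumerate the 4 (underwatering, root rot) configurations and weight by the priors:
  P(wilting) = 0.08·0.729·0.872 + 0.86476·0.729·0.128 + 0.48112·0.271·0.872 + 0.923725·0.271·0.128
        = 0.050855 + 0.080692 + 0.113694 + 0.032042 = 0.277283
Configurations with underwatering contribute 0.145736, so
  P(underwatering | wilting) = 0.145736 / 0.277283 ≈ 0.5256

Now condition on the additional information:
P(wilting | root rot) = 0.86476×0.729 + 0.923725×0.271 = 0.630410 + 0.250329 = 0.880739
Restricting to configurations with underwatering present: 0.923725×0.271 = 0.250329.
Hence the posterior is 0.250329/0.880739 ≈ 0.2842.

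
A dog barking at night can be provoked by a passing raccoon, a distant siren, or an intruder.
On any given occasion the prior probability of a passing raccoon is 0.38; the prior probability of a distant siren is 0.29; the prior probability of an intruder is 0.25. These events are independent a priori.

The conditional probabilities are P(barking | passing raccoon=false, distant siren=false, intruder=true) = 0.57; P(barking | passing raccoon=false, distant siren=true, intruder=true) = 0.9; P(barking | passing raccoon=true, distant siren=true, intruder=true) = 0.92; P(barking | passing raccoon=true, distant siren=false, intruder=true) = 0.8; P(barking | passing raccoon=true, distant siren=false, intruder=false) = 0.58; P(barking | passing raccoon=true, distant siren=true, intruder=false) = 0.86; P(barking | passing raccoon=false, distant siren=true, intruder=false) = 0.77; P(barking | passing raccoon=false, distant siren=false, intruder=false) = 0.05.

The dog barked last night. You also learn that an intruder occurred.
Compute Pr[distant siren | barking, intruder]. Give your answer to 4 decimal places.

Enumerate the 4 (passing raccoon, distant siren) configurations and weight by the priors:
  P(barking | intruder) = 0.57×0.62×0.71 + 0.9×0.62×0.29 + 0.8×0.38×0.71 + 0.92×0.38×0.29
        = 0.250914 + 0.161820 + 0.215840 + 0.101384 = 0.729958
Keeping only the distant siren-present terms gives 0.263204, so
  P(distant siren | barking, intruder) = 0.263204 / 0.729958 ≈ 0.3606

Pr[distant siren | barking, intruder] ≈ 0.3606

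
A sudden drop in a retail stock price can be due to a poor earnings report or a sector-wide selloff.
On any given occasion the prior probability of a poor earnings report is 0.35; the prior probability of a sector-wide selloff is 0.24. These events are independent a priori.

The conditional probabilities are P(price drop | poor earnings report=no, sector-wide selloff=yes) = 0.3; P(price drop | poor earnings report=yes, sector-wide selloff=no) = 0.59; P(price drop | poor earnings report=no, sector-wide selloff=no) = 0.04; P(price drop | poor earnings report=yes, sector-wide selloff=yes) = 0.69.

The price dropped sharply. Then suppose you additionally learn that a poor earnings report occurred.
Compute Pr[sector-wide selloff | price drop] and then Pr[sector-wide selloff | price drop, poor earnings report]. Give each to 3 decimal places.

By total probability over the 4 (poor earnings report, sector-wide selloff) configurations:
  P(price drop) = 0.04×0.65×0.76 + 0.3×0.65×0.24 + 0.59×0.35×0.76 + 0.69×0.35×0.24
        = 0.019760 + 0.046800 + 0.156940 + 0.057960 = 0.281460
The terms with sector-wide selloff present sum to 0.104760, so
  P(sector-wide selloff | price drop) = 0.104760 / 0.281460 ≈ 0.372

Now condition on the additional information:
For the numerator, keep only sector-wide selloff=true terms: 0.69×0.24 = 0.165600
Denominator P(price drop | poor earnings report): 0.59×0.76 + 0.69×0.24 = 0.614000
P(sector-wide selloff | price drop, poor earnings report) = 0.165600/0.614000 ≈ 0.270
— poor earnings report explains away the evidence for sector-wide selloff.

Pr[sector-wide selloff | price drop] ≈ 0.372; Pr[sector-wide selloff | price drop, poor earnings report] ≈ 0.270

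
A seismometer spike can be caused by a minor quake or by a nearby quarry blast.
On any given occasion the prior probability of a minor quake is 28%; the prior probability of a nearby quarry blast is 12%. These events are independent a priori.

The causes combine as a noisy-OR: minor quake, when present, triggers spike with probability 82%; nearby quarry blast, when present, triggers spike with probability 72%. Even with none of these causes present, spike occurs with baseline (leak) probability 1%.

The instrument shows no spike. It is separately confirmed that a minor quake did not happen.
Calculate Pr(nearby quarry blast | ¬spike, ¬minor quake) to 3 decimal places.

Pr(nearby quarry blast | ¬spike, ¬minor quake) ≈ 0.037

Under noisy-OR, P(spike | causes) = 1 − (1−0.01)·∏(1−qᵢ) over the active causes.
Sum P(¬spike|·) weighted by the priors over both values of nearby quarry blast:
  P(¬spike | ¬minor quake) = 0.99*0.88 + 0.2772*0.12
        = 0.871200 + 0.033264 = 0.904464
Configurations with nearby quarry blast contribute 0.033264, so
  P(nearby quarry blast | ¬spike, ¬minor quake) = 0.033264 / 0.904464 ≈ 0.037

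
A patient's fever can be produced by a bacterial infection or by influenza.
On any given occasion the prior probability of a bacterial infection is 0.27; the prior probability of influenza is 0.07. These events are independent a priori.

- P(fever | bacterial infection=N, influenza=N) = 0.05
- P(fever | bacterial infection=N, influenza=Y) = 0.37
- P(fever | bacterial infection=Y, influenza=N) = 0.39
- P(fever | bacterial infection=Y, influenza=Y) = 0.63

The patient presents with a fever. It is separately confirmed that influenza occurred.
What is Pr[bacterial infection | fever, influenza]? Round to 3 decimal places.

Numerator (weight on configurations with bacterial infection): 0.63×0.27 = 0.170100
Normalizer over all consistent configurations: 0.37×0.73 + 0.63×0.27 = 0.440200
P(bacterial infection | fever, influenza) = 0.170100/0.440200 ≈ 0.386

Pr[bacterial infection | fever, influenza] ≈ 0.386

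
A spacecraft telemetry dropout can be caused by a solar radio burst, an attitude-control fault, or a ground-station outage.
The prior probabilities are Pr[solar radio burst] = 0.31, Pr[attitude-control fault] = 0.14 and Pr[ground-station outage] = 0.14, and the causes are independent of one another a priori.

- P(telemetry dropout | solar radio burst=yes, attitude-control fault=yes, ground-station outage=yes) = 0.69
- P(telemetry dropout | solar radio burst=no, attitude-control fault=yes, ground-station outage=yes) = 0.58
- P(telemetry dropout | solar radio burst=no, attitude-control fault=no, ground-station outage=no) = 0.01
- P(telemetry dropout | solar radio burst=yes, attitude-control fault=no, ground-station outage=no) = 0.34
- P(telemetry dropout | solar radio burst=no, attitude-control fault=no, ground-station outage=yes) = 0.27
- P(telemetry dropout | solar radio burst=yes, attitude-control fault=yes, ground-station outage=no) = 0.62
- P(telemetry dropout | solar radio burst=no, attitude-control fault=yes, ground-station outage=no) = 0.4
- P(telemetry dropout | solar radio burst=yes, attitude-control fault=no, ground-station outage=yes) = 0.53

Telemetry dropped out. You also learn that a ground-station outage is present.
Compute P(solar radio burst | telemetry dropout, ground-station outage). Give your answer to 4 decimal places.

P(solar radio burst | telemetry dropout, ground-station outage) ≈ 0.4419

P(telemetry dropout | ground-station outage) = 0.27×0.69×0.86 + 0.58×0.69×0.14 + 0.53×0.31×0.86 + 0.69×0.31×0.14 = 0.160218 + 0.056028 + 0.141298 + 0.029946 = 0.387490
Restricting to configurations with solar radio burst present: 0.141298 + 0.029946 = 0.171244.
So P(solar radio burst | telemetry dropout, ground-station outage) = 0.171244/0.387490 ≈ 0.4419.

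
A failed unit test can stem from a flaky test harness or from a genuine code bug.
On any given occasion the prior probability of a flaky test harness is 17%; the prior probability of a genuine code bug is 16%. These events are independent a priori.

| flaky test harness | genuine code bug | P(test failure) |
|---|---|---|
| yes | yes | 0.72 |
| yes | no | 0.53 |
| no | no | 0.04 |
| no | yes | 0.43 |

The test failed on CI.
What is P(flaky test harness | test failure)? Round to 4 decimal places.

P(test failure) = 0.04×0.83×0.84 + 0.43×0.83×0.16 + 0.53×0.17×0.84 + 0.72×0.17×0.16 = 0.027888 + 0.057104 + 0.075684 + 0.019584 = 0.180260
Of this, 0.095268 comes from 0.075684 + 0.019584 (the flaky test harness=true cases).
So P(flaky test harness | test failure) = 0.095268/0.180260 ≈ 0.5285.

P(flaky test harness | test failure) ≈ 0.5285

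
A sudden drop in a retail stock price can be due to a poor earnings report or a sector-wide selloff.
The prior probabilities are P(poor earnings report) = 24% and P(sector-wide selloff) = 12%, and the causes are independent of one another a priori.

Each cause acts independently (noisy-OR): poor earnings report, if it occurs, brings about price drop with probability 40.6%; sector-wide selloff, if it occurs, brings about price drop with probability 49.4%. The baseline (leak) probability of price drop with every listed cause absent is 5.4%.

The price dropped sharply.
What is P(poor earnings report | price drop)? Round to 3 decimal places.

Under noisy-OR, P(price drop | causes) = 1 − (1−0.054)·∏(1−qᵢ) over the active causes.
P(price drop) = 0.054×0.76×0.88 + 0.521324×0.76×0.12 + 0.438076×0.24×0.88 + 0.715666×0.24×0.12 = 0.036115 + 0.047545 + 0.092522 + 0.020611 = 0.196793
The poor earnings report-present share is 0.092522 + 0.020611 = 0.113133.
P(poor earnings report | price drop) = 0.113133 / 0.196793 ≈ 0.575

P(poor earnings report | price drop) ≈ 0.575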